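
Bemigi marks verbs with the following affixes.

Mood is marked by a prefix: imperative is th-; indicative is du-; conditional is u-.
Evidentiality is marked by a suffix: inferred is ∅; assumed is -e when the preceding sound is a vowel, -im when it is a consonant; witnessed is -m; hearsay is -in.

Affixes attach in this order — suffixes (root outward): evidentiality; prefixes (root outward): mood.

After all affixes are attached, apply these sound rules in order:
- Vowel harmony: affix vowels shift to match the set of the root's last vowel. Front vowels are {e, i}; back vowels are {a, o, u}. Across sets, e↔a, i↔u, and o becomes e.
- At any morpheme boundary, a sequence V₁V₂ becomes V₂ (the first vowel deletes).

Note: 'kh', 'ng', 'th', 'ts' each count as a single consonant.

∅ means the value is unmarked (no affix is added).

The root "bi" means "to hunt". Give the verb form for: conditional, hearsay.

Attach mood conditional u- → ubi.
Attach evidentiality hearsay -in → ubiin.
Apply vowel harmony: ubiin → ibiin.
Apply vowel deletion: ibiin → ibin.

ibin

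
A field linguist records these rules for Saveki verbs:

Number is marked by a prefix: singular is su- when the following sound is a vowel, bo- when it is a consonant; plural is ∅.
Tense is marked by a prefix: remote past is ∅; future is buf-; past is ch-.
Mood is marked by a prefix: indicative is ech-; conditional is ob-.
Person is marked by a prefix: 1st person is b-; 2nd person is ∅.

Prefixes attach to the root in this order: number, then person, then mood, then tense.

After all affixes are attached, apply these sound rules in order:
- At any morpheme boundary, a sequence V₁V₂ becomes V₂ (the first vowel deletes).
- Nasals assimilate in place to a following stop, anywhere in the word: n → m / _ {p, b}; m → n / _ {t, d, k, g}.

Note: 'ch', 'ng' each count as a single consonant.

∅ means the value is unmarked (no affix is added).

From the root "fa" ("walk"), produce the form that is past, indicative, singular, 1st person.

Attach number singular bo- (before consonant 'f') → bofa.
Attach person 1st person b- → bbofa.
Attach mood indicative ech- → echbbofa.
Attach tense past ch- → chechbbofa.
Vowel deletion: no change.
Nasal assimilation: no change.

chechbbofa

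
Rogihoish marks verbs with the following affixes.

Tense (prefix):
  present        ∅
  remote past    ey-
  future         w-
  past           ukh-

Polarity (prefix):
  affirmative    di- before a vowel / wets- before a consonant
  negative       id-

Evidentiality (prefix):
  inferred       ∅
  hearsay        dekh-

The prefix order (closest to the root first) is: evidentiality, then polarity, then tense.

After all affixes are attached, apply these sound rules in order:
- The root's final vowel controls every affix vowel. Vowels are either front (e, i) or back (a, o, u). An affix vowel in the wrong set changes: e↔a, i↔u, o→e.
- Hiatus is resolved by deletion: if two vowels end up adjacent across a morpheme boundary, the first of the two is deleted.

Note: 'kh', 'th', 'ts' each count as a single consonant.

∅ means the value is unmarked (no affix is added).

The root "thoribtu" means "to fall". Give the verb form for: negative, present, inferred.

udthoribtu

evidentiality = inferred: zero marking, form stays thoribtu.
Attach polarity negative id- → idthoribtu.
tense = present: zero marking, form stays idthoribtu.
Apply vowel harmony: idthoribtu → udthoribtu.
Vowel deletion: no change.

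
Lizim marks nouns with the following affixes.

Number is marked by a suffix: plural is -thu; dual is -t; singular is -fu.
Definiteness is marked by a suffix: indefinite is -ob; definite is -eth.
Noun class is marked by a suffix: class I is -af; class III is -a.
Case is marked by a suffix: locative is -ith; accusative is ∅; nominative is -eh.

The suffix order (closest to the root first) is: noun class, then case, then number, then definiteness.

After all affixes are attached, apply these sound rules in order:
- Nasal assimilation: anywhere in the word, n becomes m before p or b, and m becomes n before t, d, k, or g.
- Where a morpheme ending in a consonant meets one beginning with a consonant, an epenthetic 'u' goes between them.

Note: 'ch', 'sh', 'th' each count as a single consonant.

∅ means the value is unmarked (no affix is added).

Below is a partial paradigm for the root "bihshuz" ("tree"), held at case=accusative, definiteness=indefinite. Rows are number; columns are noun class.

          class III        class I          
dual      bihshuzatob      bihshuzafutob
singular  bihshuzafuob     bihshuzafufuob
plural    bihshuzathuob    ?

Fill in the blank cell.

Attach noun class class I -af → bihshuzaf.
case = accusative: zero marking, form stays bihshuzaf.
Attach number plural -thu → bihshuzafthu.
Attach definiteness indefinite -ob → bihshuzafthuob.
Nasal assimilation: no change.
Apply epenthesis: bihshuzafthuob → bihshuzafuthuob.

bihshuzafuthuob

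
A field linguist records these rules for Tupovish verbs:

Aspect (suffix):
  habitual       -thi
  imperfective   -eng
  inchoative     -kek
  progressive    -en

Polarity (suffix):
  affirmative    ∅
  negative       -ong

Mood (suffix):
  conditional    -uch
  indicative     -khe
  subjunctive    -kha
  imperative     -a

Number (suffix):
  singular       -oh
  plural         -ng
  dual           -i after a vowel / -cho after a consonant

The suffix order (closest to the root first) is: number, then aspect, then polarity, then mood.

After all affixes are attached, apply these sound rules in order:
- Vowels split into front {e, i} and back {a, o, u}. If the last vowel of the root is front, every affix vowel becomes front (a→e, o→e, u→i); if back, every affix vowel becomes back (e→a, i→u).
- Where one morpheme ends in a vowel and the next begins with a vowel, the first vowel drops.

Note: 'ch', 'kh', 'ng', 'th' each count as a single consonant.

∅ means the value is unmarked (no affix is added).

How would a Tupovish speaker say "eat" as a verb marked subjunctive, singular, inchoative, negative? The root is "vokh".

Attach number singular -oh → vokhoh.
Attach aspect inchoative -kek → vokhohkek.
Attach polarity negative -ong → vokhohkekong.
Attach mood subjunctive -kha → vokhohkekongkha.
Apply vowel harmony: vokhohkekongkha → vokhohkakongkha.
Vowel deletion: no change.

vokhohkakongkha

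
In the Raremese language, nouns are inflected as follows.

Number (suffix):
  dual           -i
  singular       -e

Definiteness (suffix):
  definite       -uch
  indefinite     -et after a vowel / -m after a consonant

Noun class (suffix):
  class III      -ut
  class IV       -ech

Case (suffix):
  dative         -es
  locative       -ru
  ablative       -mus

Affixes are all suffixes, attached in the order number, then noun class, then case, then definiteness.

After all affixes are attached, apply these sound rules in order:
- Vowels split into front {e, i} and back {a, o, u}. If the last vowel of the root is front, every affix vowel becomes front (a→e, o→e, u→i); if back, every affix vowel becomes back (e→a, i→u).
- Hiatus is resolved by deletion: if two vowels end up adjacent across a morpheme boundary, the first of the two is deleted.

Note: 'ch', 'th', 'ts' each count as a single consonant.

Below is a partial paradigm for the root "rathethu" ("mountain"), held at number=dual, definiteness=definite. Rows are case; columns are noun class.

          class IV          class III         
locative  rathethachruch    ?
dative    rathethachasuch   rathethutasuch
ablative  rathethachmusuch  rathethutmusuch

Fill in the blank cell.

rathethutruch

Attach number dual -i → rathethui.
Attach noun class class III -ut → rathethuiut.
Attach case locative -ru → rathethuiutru.
Attach definiteness definite -uch → rathethuiutruuch.
Apply vowel harmony: rathethuiutruuch → rathethuuutruuch.
Apply vowel deletion: rathethuuutruuch → rathethutruch.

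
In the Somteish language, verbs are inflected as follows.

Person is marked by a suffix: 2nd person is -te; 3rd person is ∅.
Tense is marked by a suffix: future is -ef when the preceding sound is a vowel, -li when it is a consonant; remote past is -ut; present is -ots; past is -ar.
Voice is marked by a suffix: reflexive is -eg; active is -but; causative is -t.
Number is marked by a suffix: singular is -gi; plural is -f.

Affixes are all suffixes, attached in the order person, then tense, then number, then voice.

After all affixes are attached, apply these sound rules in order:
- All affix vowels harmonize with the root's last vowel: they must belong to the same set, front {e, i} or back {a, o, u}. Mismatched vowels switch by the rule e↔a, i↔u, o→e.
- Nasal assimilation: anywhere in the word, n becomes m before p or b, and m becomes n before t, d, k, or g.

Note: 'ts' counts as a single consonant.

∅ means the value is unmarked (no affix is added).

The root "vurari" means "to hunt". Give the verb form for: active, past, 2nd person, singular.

Attach person 2nd person -te → vurarite.
Attach tense past -ar → vuraritear.
Attach number singular -gi → vurariteargi.
Attach voice active -but → vurariteargibut.
Apply vowel harmony: vurariteargibut → vurariteergibit.
Nasal assimilation: no change.

vurariteergibit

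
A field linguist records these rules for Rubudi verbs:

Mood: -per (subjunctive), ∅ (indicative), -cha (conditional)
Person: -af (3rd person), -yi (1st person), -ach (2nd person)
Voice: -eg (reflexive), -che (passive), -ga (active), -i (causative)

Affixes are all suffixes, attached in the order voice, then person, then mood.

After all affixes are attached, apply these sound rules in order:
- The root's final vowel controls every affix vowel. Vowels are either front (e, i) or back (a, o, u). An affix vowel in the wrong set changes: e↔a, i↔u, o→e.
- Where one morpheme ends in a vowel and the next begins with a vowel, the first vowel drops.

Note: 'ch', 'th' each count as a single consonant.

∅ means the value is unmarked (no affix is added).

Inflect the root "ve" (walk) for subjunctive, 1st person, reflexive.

vegyiper

Attach voice reflexive -eg → veeg.
Attach person 1st person -yi → veegyi.
Attach mood subjunctive -per → veegyiper.
Vowel harmony: no change.
Apply vowel deletion: veegyiper → vegyiper.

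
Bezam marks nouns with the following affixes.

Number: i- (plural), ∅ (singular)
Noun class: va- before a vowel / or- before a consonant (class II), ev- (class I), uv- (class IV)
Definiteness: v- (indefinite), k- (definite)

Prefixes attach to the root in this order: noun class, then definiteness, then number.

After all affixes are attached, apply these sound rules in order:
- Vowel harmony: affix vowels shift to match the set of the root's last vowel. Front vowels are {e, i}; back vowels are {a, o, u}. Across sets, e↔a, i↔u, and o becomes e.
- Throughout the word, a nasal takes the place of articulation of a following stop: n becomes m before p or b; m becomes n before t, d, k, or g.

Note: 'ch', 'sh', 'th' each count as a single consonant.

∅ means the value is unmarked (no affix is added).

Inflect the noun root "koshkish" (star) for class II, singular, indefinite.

verkoshkish

Attach noun class class II or- (before consonant 'k') → orkoshkish.
Attach definiteness indefinite v- → vorkoshkish.
number = singular: zero marking, form stays vorkoshkish.
Apply vowel harmony: vorkoshkish → verkoshkish.
Nasal assimilation: no change.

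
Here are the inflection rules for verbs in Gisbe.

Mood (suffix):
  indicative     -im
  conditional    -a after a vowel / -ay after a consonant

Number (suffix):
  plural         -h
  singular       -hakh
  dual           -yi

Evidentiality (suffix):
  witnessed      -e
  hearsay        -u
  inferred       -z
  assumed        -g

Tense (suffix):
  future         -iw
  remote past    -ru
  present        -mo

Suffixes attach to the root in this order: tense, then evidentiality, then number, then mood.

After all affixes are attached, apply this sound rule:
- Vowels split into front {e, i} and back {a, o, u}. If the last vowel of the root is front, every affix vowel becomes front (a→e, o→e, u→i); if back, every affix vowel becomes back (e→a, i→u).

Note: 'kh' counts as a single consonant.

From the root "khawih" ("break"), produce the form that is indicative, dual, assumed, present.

Attach tense present -mo → khawihmo.
Attach evidentiality assumed -g → khawihmog.
Attach number dual -yi → khawihmogyi.
Attach mood indicative -im → khawihmogyiim.
Apply vowel harmony: khawihmogyiim → khawihmegyiim.

khawihmegyiim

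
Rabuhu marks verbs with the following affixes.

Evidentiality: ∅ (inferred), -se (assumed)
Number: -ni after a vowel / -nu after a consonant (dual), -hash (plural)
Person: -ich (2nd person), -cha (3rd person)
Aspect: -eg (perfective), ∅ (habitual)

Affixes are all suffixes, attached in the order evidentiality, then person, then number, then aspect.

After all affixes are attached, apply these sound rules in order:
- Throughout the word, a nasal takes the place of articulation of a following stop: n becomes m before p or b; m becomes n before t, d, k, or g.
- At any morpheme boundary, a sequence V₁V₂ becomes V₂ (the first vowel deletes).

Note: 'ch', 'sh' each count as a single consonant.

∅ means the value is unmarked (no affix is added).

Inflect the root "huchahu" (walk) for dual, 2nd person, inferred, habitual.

huchahichnu

evidentiality = inferred: zero marking, form stays huchahu.
Attach person 2nd person -ich → huchahuich.
Attach number dual -nu (after consonant 'ch') → huchahuichnu.
aspect = habitual: zero marking, form stays huchahuichnu.
Nasal assimilation: no change.
Apply vowel deletion: huchahuichnu → huchahichnu.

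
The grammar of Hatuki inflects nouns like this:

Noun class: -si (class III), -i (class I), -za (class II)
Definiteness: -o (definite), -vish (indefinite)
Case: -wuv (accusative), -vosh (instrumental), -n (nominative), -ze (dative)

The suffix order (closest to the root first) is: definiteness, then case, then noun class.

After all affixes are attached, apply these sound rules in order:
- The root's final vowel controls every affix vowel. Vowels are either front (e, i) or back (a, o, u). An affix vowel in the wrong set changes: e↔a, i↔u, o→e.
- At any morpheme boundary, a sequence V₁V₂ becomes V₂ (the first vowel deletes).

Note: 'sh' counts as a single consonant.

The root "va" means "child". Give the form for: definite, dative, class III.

vozasu

Attach definiteness definite -o → vao.
Attach case dative -ze → vaoze.
Attach noun class class III -si → vaozesi.
Apply vowel harmony: vaozesi → vaozasu.
Apply vowel deletion: vaozasu → vozasu.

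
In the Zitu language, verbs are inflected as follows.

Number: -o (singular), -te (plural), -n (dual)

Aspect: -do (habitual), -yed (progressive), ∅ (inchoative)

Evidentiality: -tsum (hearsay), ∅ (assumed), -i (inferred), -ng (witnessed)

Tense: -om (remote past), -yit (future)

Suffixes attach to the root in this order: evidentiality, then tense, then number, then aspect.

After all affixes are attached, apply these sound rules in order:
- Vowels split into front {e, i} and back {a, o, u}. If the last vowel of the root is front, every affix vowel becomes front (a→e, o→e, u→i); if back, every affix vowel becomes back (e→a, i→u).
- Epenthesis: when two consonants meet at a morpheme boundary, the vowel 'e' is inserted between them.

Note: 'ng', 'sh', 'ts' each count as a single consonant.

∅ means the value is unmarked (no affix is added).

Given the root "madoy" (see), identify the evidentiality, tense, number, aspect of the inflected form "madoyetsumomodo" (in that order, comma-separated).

hearsay, remote past, singular, habitual

Segment: madoy-tsum-om-o-do.
evidentiality: -tsum → hearsay.
tense: -om → remote past.
number: -o → singular.
aspect: -do → habitual.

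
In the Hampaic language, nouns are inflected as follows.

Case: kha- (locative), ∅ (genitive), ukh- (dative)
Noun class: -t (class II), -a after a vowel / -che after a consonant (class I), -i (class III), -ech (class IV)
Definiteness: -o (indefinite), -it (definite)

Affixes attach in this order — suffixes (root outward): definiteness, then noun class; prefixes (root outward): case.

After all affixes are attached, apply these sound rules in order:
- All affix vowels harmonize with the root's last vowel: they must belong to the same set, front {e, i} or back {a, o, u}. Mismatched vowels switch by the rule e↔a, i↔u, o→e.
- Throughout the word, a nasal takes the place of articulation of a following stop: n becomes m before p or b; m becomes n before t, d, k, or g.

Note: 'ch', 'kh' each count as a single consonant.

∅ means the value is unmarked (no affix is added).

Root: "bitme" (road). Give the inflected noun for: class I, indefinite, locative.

khebitmeee

Attach case locative kha- → khabitme.
Attach definiteness indefinite -o → khabitmeo.
Attach noun class class I -a (after vowel 'o') → khabitmeoa.
Apply vowel harmony: khabitmeoa → khebitmeee.
Nasal assimilation: no change.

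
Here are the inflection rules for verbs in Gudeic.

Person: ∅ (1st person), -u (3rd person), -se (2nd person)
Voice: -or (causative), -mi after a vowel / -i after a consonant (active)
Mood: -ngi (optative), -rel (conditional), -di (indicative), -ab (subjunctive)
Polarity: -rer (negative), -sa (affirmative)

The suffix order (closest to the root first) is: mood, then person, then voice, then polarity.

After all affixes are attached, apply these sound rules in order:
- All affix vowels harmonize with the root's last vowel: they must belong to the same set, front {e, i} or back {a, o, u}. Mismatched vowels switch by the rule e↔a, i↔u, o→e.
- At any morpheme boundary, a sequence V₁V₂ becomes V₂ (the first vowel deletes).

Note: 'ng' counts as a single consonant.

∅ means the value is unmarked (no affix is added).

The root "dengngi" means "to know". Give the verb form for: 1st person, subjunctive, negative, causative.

Attach mood subjunctive -ab → dengngiab.
person = 1st person: zero marking, form stays dengngiab.
Attach voice causative -or → dengngiabor.
Attach polarity negative -rer → dengngiaborrer.
Apply vowel harmony: dengngiaborrer → dengngieberrer.
Apply vowel deletion: dengngieberrer → dengngeberrer.

dengngeberrer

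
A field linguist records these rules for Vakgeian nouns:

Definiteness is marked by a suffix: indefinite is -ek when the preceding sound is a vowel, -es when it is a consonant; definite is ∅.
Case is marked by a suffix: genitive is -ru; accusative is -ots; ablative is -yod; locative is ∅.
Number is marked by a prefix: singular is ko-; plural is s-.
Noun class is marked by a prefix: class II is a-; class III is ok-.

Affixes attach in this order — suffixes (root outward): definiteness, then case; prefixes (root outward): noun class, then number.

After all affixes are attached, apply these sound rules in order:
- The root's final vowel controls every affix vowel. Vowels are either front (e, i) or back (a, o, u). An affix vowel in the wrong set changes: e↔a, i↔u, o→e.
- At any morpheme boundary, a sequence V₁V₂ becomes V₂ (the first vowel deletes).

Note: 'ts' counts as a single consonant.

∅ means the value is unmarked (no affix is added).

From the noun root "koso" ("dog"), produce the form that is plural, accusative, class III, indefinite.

sokkosakots

Attach definiteness indefinite -ek (after vowel 'o') → kosoek.
Attach noun class class III ok- → okkosoek.
Attach case accusative -ots → okkosoekots.
Attach number plural s- → sokkosoekots.
Apply vowel harmony: sokkosoekots → sokkosoakots.
Apply vowel deletion: sokkosoakots → sokkosakots.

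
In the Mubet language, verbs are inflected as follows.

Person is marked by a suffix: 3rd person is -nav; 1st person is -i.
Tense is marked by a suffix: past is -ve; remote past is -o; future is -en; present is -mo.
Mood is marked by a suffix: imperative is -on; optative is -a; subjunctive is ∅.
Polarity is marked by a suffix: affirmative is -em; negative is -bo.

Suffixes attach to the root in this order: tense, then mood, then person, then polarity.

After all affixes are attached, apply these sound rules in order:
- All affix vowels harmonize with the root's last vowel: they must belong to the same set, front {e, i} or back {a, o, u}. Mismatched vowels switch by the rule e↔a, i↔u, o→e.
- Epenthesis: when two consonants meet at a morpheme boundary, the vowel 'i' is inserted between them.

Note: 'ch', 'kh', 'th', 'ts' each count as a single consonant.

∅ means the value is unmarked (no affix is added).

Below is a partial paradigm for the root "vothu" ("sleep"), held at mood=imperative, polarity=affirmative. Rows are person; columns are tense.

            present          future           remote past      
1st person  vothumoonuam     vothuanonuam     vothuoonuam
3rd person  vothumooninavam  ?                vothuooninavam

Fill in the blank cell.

vothuanoninavam

Attach tense future -en → vothuen.
Attach mood imperative -on → vothuenon.
Attach person 3rd person -nav → vothuenonnav.
Attach polarity affirmative -em → vothuenonnavem.
Apply vowel harmony: vothuenonnavem → vothuanonnavam.
Apply epenthesis: vothuanonnavam → vothuanoninavam.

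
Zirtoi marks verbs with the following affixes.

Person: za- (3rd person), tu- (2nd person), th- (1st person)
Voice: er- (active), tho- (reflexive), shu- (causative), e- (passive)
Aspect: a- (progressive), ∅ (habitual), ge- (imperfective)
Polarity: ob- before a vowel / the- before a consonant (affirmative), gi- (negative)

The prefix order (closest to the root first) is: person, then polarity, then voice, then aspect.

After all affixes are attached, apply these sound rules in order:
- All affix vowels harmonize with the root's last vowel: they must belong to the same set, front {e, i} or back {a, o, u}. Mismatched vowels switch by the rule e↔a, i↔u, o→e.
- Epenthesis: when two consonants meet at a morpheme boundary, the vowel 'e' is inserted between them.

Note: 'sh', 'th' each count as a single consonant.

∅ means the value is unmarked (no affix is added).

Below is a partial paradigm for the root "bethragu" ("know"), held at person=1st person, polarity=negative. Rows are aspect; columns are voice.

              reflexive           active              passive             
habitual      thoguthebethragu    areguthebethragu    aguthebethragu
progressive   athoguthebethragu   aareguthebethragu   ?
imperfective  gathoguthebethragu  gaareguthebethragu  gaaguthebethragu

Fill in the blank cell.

Attach person 1st person th- → thbethragu.
Attach polarity negative gi- → githbethragu.
Attach voice passive e- → egithbethragu.
Attach aspect progressive a- → aegithbethragu.
Apply vowel harmony: aegithbethragu → aaguthbethragu.
Apply epenthesis: aaguthbethragu → aaguthebethragu.

aaguthebethragu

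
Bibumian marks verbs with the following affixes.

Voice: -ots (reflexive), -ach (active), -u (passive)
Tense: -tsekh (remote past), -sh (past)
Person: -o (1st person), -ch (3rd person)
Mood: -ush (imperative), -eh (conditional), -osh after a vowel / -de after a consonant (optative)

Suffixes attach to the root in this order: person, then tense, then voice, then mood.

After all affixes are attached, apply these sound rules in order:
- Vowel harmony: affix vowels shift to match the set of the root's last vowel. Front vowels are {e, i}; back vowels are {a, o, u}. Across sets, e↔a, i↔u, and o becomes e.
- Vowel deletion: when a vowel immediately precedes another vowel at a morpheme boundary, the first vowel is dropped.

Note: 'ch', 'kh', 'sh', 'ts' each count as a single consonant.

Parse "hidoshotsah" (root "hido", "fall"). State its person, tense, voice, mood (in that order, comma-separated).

1st person, past, reflexive, conditional

Segment: hido-o-sh-ots-eh.
person: -o → 1st person.
tense: -sh → past.
voice: -ots → reflexive.
mood: -eh → conditional.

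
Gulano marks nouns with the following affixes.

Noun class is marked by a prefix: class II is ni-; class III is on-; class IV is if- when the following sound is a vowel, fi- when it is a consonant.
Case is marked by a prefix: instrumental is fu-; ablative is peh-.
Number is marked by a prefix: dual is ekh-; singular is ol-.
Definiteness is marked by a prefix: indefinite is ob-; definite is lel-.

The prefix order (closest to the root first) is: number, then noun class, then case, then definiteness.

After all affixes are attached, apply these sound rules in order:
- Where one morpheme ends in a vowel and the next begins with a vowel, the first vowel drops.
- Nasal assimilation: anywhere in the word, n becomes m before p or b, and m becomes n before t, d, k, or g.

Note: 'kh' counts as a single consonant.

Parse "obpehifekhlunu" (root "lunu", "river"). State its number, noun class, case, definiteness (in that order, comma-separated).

dual, class IV, ablative, indefinite

Segment: ob-peh-if-ekh-lunu.
number: ekh- → dual.
noun class: if/fi- → class IV.
case: peh- → ablative.
definiteness: ob- → indefinite.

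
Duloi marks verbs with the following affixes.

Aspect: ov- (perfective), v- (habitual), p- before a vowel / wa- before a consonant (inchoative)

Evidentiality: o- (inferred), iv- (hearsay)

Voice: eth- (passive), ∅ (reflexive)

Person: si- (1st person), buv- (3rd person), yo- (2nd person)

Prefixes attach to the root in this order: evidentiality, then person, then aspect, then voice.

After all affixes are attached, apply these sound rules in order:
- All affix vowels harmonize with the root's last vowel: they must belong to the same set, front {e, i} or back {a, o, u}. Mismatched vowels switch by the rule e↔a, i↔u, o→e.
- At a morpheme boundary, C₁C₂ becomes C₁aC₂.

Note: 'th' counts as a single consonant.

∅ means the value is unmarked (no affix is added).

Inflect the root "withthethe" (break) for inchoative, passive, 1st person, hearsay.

ethawesiivawiththethe

Attach evidentiality hearsay iv- → ivwiththethe.
Attach person 1st person si- → siivwiththethe.
Attach aspect inchoative wa- (before consonant 's') → wasiivwiththethe.
Attach voice passive eth- → ethwasiivwiththethe.
Apply vowel harmony: ethwasiivwiththethe → ethwesiivwiththethe.
Apply epenthesis: ethwesiivwiththethe → ethawesiivawiththethe.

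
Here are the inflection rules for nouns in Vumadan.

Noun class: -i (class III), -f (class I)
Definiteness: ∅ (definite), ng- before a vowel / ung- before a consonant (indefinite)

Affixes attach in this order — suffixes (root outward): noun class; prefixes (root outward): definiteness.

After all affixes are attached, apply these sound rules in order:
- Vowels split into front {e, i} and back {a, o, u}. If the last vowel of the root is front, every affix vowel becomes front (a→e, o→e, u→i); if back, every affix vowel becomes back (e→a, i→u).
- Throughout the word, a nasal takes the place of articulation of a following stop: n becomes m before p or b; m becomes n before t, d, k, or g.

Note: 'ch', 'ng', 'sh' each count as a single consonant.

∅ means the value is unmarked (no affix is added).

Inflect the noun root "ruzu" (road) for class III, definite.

definiteness = definite: zero marking, form stays ruzu.
Attach noun class class III -i → ruzui.
Apply vowel harmony: ruzui → ruzuu.
Nasal assimilation: no change.

ruzuu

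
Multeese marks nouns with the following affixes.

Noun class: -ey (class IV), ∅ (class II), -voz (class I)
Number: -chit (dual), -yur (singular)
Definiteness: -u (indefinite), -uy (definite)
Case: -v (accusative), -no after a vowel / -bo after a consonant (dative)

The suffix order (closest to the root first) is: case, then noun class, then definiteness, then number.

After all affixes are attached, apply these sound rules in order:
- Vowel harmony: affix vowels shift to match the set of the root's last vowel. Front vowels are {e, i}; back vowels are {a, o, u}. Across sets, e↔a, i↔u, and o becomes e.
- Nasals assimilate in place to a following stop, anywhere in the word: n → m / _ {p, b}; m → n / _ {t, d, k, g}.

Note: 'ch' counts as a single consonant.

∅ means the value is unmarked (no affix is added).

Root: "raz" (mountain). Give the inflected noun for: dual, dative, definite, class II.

razbouychut

Attach case dative -bo (after consonant 'z') → razbo.
noun class = class II: zero marking, form stays razbo.
Attach definiteness definite -uy → razbouy.
Attach number dual -chit → razbouychit.
Apply vowel harmony: razbouychit → razbouychut.
Nasal assimilation: no change.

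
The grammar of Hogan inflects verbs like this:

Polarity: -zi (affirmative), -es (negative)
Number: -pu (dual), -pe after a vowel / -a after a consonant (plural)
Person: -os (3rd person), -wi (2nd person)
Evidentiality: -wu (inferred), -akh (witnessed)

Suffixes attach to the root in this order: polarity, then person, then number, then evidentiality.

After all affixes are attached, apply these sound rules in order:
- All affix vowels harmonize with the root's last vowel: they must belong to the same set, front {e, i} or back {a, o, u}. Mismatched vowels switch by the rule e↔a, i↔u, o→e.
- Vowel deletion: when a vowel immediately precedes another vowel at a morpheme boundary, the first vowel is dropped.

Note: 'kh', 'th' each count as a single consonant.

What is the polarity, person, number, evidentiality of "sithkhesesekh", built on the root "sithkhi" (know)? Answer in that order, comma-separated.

Segment: sithkhi-es-os-a-akh.
polarity: -es → negative.
person: -os → 3rd person.
number: -pe/a → plural.
evidentiality: -akh → witnessed.

negative, 3rd person, plural, witnessed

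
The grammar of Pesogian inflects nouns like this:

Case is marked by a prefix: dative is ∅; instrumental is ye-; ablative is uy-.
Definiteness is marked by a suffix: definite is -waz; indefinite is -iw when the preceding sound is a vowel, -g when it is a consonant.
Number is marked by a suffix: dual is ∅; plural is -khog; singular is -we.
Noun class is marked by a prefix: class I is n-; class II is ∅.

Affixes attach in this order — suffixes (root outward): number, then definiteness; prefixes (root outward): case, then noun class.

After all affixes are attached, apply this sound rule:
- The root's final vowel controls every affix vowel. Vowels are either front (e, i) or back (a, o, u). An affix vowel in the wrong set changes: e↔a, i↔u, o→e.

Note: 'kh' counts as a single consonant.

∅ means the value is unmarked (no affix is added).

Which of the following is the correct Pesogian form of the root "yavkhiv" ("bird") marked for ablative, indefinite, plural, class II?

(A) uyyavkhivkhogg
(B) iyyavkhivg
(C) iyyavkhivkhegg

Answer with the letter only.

C

Attach case ablative uy- → uyyavkhiv.
Attach number plural -khog → uyyavkhivkhog.
noun class = class II: zero marking, form stays uyyavkhivkhog.
Attach definiteness indefinite -g (after consonant 'g') → uyyavkhivkhogg.
Apply vowel harmony: uyyavkhivkhogg → iyyavkhivkhegg.
So the correct form is iyyavkhivkhegg, option (C).
(A) uyyavkhivkhogg is wrong: it fails to apply the sound rule(s).
(B) iyyavkhivg is wrong: it uses dual instead of plural for number.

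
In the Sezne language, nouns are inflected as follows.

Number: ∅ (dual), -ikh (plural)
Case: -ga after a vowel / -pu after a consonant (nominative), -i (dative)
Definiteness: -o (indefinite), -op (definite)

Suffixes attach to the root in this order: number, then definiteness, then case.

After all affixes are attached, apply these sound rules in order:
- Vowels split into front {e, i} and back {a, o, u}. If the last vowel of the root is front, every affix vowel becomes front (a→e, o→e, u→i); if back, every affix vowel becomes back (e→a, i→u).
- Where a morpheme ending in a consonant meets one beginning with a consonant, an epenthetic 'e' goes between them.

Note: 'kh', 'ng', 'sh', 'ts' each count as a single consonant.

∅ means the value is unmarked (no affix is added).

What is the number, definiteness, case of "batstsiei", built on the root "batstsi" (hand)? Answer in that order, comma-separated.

dual, indefinite, dative

Segment: batstsi-o-i.
number: ∅ → dual.
definiteness: -o → indefinite.
case: -i → dative.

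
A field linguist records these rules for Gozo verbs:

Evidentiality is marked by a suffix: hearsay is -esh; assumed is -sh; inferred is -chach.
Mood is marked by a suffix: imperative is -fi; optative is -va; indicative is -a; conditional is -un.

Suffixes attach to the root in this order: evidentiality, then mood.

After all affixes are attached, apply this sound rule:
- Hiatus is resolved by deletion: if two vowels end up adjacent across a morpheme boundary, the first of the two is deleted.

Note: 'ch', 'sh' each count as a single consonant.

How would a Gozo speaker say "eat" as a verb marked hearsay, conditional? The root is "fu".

Attach evidentiality hearsay -esh → fuesh.
Attach mood conditional -un → fueshun.
Apply vowel deletion: fueshun → feshun.

feshun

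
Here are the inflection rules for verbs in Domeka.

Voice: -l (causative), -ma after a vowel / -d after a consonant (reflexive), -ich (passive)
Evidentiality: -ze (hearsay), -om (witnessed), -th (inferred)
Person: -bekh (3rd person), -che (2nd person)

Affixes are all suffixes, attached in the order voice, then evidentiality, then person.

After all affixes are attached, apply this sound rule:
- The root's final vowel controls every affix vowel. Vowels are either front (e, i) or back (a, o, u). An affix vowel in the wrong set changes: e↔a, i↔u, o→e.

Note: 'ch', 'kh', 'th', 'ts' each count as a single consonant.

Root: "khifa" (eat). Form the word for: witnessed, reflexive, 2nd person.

khifamaomcha

Attach voice reflexive -ma (after vowel 'a') → khifama.
Attach evidentiality witnessed -om → khifamaom.
Attach person 2nd person -che → khifamaomche.
Apply vowel harmony: khifamaomche → khifamaomcha.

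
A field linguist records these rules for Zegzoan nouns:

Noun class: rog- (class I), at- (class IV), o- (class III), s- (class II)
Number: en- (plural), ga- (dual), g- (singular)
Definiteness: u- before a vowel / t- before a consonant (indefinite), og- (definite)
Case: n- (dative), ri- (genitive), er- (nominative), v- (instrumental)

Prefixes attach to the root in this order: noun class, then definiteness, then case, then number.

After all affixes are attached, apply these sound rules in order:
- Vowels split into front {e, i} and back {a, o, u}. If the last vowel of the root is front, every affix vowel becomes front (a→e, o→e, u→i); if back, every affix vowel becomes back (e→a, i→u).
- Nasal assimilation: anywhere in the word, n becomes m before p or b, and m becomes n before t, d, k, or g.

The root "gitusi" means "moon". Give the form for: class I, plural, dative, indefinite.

Attach noun class class I rog- → roggitusi.
Attach definiteness indefinite t- (before consonant 'r') → troggitusi.
Attach case dative n- → ntroggitusi.
Attach number plural en- → enntroggitusi.
Apply vowel harmony: enntroggitusi → enntreggitusi.
Nasal assimilation: no change.

enntreggitusi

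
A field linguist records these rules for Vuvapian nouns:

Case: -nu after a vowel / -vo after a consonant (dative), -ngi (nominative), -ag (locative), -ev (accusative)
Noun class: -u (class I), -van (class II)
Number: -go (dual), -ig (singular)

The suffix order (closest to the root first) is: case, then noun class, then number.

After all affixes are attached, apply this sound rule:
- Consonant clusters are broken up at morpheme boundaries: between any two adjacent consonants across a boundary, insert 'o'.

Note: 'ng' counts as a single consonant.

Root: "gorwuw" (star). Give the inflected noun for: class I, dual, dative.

gorwuwovougo

Attach case dative -vo (after consonant 'w') → gorwuwvo.
Attach noun class class I -u → gorwuwvou.
Attach number dual -go → gorwuwvougo.
Apply epenthesis: gorwuwvougo → gorwuwovougo.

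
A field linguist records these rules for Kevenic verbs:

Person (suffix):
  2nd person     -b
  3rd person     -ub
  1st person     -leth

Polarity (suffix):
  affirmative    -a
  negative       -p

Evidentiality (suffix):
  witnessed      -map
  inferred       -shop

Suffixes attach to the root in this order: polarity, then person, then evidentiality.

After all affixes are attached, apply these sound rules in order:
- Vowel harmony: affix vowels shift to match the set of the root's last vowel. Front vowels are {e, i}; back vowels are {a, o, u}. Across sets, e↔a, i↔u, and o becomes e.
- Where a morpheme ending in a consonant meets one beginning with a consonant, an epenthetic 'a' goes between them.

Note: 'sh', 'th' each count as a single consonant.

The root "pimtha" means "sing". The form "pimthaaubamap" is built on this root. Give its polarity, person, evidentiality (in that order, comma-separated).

Segment: pimtha-a-ub-map.
polarity: -a → affirmative.
person: -ub → 3rd person.
evidentiality: -map → witnessed.

affirmative, 3rd person, witnessed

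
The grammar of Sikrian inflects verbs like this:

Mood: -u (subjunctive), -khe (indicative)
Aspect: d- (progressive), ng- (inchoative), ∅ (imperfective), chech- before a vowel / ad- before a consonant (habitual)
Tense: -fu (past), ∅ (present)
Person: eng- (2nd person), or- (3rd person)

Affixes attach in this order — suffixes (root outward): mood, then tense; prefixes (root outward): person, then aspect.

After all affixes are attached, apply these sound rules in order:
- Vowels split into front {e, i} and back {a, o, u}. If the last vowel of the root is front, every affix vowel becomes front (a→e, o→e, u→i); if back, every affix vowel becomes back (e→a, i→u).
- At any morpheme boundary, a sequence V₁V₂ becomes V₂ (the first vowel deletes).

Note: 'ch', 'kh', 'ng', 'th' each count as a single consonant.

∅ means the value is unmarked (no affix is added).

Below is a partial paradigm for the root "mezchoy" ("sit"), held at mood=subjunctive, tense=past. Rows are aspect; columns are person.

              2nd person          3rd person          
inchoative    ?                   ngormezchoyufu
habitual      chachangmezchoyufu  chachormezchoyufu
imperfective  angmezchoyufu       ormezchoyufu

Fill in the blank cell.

Attach mood subjunctive -u → mezchoyu.
Attach person 2nd person eng- → engmezchoyu.
Attach tense past -fu → engmezchoyufu.
Attach aspect inchoative ng- → ngengmezchoyufu.
Apply vowel harmony: ngengmezchoyufu → ngangmezchoyufu.
Vowel deletion: no change.

ngangmezchoyufu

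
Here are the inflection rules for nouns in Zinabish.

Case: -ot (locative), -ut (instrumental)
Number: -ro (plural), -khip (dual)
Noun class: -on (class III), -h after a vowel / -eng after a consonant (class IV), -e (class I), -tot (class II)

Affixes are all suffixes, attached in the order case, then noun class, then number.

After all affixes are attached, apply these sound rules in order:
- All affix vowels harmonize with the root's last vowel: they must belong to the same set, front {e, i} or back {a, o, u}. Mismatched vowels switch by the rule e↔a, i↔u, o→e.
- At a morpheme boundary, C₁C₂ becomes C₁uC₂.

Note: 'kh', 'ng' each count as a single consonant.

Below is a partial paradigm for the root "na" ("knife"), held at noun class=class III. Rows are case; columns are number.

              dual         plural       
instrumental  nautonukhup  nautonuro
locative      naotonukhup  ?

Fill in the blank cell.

naotonuro

Attach case locative -ot → naot.
Attach noun class class III -on → naoton.
Attach number plural -ro → naotonro.
Vowel harmony: no change.
Apply epenthesis: naotonro → naotonuro.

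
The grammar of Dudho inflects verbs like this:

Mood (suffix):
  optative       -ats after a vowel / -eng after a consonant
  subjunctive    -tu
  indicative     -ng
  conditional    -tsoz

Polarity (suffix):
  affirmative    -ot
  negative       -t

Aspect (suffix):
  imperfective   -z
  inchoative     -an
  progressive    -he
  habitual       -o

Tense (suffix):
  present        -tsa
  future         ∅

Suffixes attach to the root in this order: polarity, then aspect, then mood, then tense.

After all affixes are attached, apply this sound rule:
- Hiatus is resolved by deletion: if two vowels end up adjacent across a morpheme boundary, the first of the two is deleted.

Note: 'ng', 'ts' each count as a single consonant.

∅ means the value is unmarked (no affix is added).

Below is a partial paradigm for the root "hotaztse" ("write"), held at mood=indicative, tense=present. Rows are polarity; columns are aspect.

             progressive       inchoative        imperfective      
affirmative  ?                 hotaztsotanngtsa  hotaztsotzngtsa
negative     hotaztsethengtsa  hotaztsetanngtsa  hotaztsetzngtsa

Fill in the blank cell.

Attach polarity affirmative -ot → hotaztseot.
Attach aspect progressive -he → hotaztseothe.
Attach mood indicative -ng → hotaztseotheng.
Attach tense present -tsa → hotaztseothengtsa.
Apply vowel deletion: hotaztseothengtsa → hotaztsothengtsa.

hotaztsothengtsa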